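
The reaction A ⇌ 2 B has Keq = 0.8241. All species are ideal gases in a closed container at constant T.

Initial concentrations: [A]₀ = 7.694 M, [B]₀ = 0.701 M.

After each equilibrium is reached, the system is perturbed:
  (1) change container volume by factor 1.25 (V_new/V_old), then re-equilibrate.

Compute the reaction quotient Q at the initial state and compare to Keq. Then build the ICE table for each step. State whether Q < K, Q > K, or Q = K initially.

Q₀ = 0.06387 vs Keq = 0.8241 ⇒ Q<K, forward
Step 1:
                    A           B
  I             7.694       0.701
  C            -0.838       1.676
  E             6.856       2.377
  solve Keq expr → x = 0.838; check Q = 0.8241
Then change container volume by factor 1.25 (V_new/V_old).
Step 2:
                    A           B
  I             5.485       1.902
  C           -0.1023      0.2045
  E             5.383       2.106
  solve Keq expr → x = 0.1023; check Q = 0.8241

Q₀ = 0.06387; Q < K (proceeds forward)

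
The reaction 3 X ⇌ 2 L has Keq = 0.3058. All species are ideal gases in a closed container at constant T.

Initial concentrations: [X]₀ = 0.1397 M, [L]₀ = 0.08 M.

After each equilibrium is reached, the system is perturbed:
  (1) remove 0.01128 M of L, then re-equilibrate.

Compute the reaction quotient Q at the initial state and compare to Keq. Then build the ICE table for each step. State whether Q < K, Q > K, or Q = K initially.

Q₀ = 2.347 vs Keq = 0.3058 ⇒ Q>K, reverse
Step 1:
                    X           L
  init         0.1397        0.08
  Δ           0.05095    -0.03397
  eq           0.1906     0.04603
  solve Keq expr → x = -0.01698; check Q = 0.3058
Then remove 0.01128 M of L.
Step 2:
                    X           L
  init         0.1906     0.03475
  Δ          -0.01102    0.007347
  eq           0.1796      0.0421
  solve Keq expr → x = 0.003673; check Q = 0.3058

Q₀ = 2.347; Q > K (proceeds reverse)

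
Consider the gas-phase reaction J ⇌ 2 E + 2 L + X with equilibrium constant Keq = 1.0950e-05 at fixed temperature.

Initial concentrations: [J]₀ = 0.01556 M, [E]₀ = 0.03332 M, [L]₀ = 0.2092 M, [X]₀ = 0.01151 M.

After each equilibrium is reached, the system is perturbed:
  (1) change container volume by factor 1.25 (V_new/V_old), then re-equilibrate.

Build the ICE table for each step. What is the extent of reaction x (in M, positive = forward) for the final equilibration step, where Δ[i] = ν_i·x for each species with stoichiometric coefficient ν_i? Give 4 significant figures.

x = 0.00219 M

Q₀ = 3.5942e-05 vs Keq = 1.0950e-05 ⇒ Q>K, reverse
Step 1:
                    J           E           L           X
  I           0.01556     0.03332      0.2092     0.01151
  C          0.003737   -0.007474   -0.007474   -0.003737
  E            0.0193     0.02585      0.2017    0.007773
  solve Keq expr → x = -0.003737; check Q = 1.0950e-05
Then change container volume by factor 1.25 (V_new/V_old).
Step 2:
                    J           E           L           X
  I           0.01544     0.02068      0.1614    0.006218
  C          -0.00219     0.00438     0.00438     0.00219
  E           0.01325     0.02506      0.1658    0.008409
  solve Keq expr → x = 0.00219; check Q = 1.0950e-05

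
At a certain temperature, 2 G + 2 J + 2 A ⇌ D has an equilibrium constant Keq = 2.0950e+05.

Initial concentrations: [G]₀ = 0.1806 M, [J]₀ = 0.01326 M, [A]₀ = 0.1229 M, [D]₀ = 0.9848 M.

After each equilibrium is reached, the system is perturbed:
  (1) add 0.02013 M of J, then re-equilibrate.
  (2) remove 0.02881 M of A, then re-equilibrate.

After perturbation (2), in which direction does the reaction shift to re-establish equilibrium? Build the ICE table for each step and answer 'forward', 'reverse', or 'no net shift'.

Direction: reverse

Q₀ = 1.1369e+07 vs Keq = 2.0950e+05 ⇒ Q>K, reverse
Step 1:
                   G          J          A          D
  I           0.1806    0.01326     0.1229     0.9848
  C          0.04396    0.04396    0.04396   -0.02198
  E           0.2246    0.05722     0.1669     0.9628
  solve Keq expr → x = -0.02198; check Q = 2.0950e+05
Then add 0.02013 M of J.
Step 2:
                   G          J          A          D
  I           0.2246    0.07735     0.1669     0.9628
  C         -0.01201   -0.01201   -0.01201   0.006004
  E           0.2125    0.06534     0.1548     0.9688
  solve Keq expr → x = 0.006004; check Q = 2.0950e+05
Then remove 0.02881 M of A.
Step 3:
                   G          J          A          D
  I           0.2125    0.06534      0.126     0.9688
  C         0.007607   0.007607   0.007607  -0.003803
  E           0.2202    0.07294     0.1336      0.965
  solve Keq expr → x = -0.003803; check Q = 2.0950e+05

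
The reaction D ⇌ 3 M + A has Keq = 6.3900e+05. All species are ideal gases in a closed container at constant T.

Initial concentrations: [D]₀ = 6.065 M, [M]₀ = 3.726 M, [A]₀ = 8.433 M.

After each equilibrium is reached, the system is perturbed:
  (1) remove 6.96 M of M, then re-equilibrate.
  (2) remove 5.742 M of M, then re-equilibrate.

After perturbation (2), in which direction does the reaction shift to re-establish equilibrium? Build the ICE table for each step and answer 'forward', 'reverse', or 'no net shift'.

Direction: forward

Q₀ = 71.92 vs Keq = 6.3900e+05 ⇒ Q<K, forward
Step 1:
                   D          M          A
  Initial      6.065      3.726      8.433
  Change       -5.85      17.55       5.85
  Equil       0.2152      21.28      14.28
  solve Keq expr → x = 5.85; check Q = 6.3900e+05
Then remove 6.96 M of M.
Step 2:
                   D          M          A
  Initial     0.2152      14.32      14.28
  Change     -0.1429     0.4287     0.1429
  Equil      0.07236      14.74      14.43
  solve Keq expr → x = 0.1429; check Q = 6.3900e+05
Then remove 5.742 M of M.
Step 3:
                   D          M          A
  Initial    0.07236      9.002      14.43
  Change     -0.0549     0.1647     0.0549
  Equil      0.01745      9.167      14.48
  solve Keq expr → x = 0.0549; check Q = 6.3900e+05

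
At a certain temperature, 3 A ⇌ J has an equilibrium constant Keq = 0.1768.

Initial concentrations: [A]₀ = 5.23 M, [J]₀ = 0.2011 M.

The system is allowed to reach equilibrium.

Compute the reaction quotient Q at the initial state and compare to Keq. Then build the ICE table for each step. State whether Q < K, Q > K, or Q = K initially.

Q₀ = 0.001406 vs Keq = 0.1768 ⇒ Q<K, forward
Step 1:
                    A           J
  Initial        5.23      0.2011
  Change       -3.287       1.096
  Equil         1.943       1.297
  solve Keq expr → x = 1.096; check Q = 0.1768

Q₀ = 0.001406; Q < K (proceeds forward)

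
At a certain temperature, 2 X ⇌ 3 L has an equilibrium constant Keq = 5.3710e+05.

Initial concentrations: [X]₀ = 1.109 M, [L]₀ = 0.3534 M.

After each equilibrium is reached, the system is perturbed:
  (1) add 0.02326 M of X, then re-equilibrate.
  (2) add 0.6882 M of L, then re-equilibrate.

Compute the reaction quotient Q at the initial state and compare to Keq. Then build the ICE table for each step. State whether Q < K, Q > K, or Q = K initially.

Q₀ = 0.03589 vs Keq = 5.3710e+05 ⇒ Q<K, forward
Step 1:
                    X           L
  I             1.109      0.3534
  C            -1.105       1.658
  E          0.003891       2.011
  solve Keq expr → x = 0.5526; check Q = 5.3710e+05
Then add 0.02326 M of X.
Step 2:
                    X           L
  I           0.02715       2.011
  C          -0.02316     0.03474
  E          0.003993       2.046
  solve Keq expr → x = 0.01158; check Q = 5.3710e+05
Then add 0.6882 M of L.
Step 3:
                    X           L
  I          0.003993       2.734
  C          0.002165   -0.003247
  E          0.006157       2.731
  solve Keq expr → x = -0.001082; check Q = 5.3710e+05

Q₀ = 0.03589; Q < K (proceeds forward)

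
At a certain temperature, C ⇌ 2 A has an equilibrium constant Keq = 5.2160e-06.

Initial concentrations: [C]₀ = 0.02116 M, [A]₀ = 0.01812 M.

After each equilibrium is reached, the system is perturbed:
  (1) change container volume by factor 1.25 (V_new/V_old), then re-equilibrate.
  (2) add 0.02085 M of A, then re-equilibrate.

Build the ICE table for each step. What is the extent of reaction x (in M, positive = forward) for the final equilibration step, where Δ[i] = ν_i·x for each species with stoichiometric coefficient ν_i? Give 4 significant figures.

Q₀ = 0.01552 vs Keq = 5.2160e-06 ⇒ Q>K, reverse
Step 1:
                    C           A
  init        0.02116     0.01812
  Δ          0.008862    -0.01772
  eq          0.03002  3.9572e-04
  solve Keq expr → x = -0.008862; check Q = 5.2160e-06
Then change container volume by factor 1.25 (V_new/V_old).
Step 2:
                    C           A
  init        0.02402  3.1658e-04
  Δ       -1.8615e-05  3.7230e-05
  eq            0.024  3.5381e-04
  solve Keq expr → x = 1.8615e-05; check Q = 5.2160e-06
Then add 0.02085 M of A.
Step 3:
                    C           A
  init          0.024      0.0212
  Δ           0.01039    -0.02078
  eq          0.03439  4.2353e-04
  solve Keq expr → x = -0.01039; check Q = 5.2160e-06

x = -0.01039 M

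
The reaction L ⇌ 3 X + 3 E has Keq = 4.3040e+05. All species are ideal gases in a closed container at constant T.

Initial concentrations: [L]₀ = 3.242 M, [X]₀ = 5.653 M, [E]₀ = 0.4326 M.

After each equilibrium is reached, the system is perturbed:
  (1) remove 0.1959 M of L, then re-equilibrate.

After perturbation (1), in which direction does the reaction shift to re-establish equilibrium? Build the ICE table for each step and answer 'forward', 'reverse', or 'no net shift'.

Q₀ = 4.511 vs Keq = 4.3040e+05 ⇒ Q<K, forward
Step 1:
                  L         X         E
  Initial     3.242     5.653    0.4326
  Change      -2.08     6.241     6.241
  Equil       1.162     11.89     6.673
  solve Keq expr → x = 2.08; check Q = 4.3040e+05
Then remove 0.1959 M of L.
Step 2:
                  L         X         E
  Initial    0.9659     11.89     6.673
  Change    0.05892   -0.1768   -0.1768
  Equil       1.025     11.72     6.497
  solve Keq expr → x = -0.05892; check Q = 4.3040e+05

Direction: reverse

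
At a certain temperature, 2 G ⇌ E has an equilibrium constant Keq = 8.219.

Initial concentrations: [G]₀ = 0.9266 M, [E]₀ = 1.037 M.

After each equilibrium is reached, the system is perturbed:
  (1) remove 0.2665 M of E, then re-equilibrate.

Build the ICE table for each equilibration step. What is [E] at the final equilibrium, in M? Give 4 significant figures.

[E]_eq = 1.055 M

Q₀ = 1.208 vs Keq = 8.219 ⇒ Q<K, forward
Step 1:
                   G          E
  I           0.9266      1.037
  C          -0.5287     0.2643
  E           0.3979      1.301
  solve Keq expr → x = 0.2643; check Q = 8.219
Then remove 0.2665 M of E.
Step 2:
                   G          E
  I           0.3979      1.035
  C         -0.03969    0.01984
  E           0.3582      1.055
  solve Keq expr → x = 0.01984; check Q = 8.219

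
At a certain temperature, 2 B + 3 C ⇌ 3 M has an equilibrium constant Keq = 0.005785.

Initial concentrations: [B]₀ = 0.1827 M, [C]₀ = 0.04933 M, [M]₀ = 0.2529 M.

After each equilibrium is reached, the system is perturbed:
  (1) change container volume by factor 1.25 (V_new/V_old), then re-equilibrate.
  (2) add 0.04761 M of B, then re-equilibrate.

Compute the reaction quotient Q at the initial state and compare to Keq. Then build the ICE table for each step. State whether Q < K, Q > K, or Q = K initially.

Q₀ = 4037 vs Keq = 0.005785 ⇒ Q>K, reverse
Step 1:
                  B         C         M
  init       0.1827   0.04933    0.2529
  Δ          0.1525    0.2288   -0.2288
  eq         0.3352    0.2781   0.02409
  solve Keq expr → x = -0.07627; check Q = 0.005785
Then change container volume by factor 1.25 (V_new/V_old).
Step 2:
                  B         C         M
  init       0.2682    0.2225   0.01928
  Δ        0.001611  0.002417 -0.002417
  eq         0.2698    0.2249   0.01686
  solve Keq expr → x = -8.0561e-04; check Q = 0.005785
Then add 0.04761 M of B.
Step 3:
                  B         C         M
  init       0.3174    0.2249   0.01686
  Δ       -0.001159 -0.001739  0.001739
  eq         0.3163    0.2232    0.0186
  solve Keq expr → x = 5.7951e-04; check Q = 0.005785

Q₀ = 4037; Q > K (proceeds reverse)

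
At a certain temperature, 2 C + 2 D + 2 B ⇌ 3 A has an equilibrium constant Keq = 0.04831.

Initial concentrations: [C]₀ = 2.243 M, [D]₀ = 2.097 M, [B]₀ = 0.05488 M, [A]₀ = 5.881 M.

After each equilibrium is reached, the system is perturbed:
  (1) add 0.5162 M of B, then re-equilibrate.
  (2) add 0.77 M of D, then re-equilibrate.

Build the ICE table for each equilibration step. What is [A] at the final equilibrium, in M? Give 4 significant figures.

[A]_eq = 3.699 M

Q₀ = 3053 vs Keq = 0.04831 ⇒ Q>K, reverse
Step 1:
                    C           D           B           A
  I             2.243       2.097     0.05488       5.881
  C             1.729       1.729       1.729      -2.594
  E             3.972       3.826       1.784       3.287
  solve Keq expr → x = -0.8646; check Q = 0.04831
Then add 0.5162 M of B.
Step 2:
                    C           D           B           A
  I             3.972       3.826         2.3       3.287
  C           -0.1554     -0.1554     -0.1554      0.2331
  E             3.817       3.671       2.145        3.52
  solve Keq expr → x = 0.07771; check Q = 0.04831
Then add 0.77 M of D.
Step 3:
                    C           D           B           A
  I             3.817       4.441       2.145        3.52
  C           -0.1192     -0.1192     -0.1192      0.1788
  E             3.698       4.322       2.026       3.699
  solve Keq expr → x = 0.0596; check Q = 0.04831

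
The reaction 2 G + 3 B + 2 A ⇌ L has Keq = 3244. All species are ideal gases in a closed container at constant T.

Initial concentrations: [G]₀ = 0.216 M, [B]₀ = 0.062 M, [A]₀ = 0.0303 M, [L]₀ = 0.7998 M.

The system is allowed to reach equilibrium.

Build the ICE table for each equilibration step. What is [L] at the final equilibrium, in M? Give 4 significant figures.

Q₀ = 7.8345e+07 vs Keq = 3244 ⇒ Q>K, reverse
Step 1:
                  G         B         A         L
  Initial     0.216     0.062    0.0303    0.7998
  Change     0.1749    0.2624    0.1749  -0.08745
  Equil      0.3909    0.3244    0.2052    0.7123
  solve Keq expr → x = -0.08745; check Q = 3244

[L]_eq = 0.7123 M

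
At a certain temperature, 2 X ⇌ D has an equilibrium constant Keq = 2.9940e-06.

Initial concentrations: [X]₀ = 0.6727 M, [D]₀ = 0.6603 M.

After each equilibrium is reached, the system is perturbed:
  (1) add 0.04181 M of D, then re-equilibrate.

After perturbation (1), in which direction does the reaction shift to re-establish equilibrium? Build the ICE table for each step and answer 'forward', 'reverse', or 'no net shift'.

Q₀ = 1.459 vs Keq = 2.9940e-06 ⇒ Q>K, reverse
Step 1:
                  X         D
  I          0.6727    0.6603
  C           1.321   -0.6603
  E           1.993 1.1896e-05
  solve Keq expr → x = -0.6603; check Q = 2.9940e-06
Then add 0.04181 M of D.
Step 2:
                  X         D
  I           1.993   0.04182
  C         0.08362  -0.04181
  E           2.077 1.2915e-05
  solve Keq expr → x = -0.04181; check Q = 2.9940e-06

Direction: reverse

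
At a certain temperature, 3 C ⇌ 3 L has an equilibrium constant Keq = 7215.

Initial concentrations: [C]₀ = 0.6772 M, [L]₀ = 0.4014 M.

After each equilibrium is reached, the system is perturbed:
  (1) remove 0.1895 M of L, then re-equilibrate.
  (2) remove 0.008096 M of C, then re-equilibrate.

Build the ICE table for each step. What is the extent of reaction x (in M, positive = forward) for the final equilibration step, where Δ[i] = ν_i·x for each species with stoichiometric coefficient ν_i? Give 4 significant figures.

x = -0.002566 M

Q₀ = 0.2082 vs Keq = 7215 ⇒ Q<K, forward
Step 1:
                  C         L
  I          0.6772    0.4014
  C         -0.6241    0.6241
  E         0.05307     1.026
  solve Keq expr → x = 0.208; check Q = 7215
Then remove 0.1895 M of L.
Step 2:
                  C         L
  I         0.05307     0.836
  C       -0.009324  0.009324
  E         0.04375    0.8454
  solve Keq expr → x = 0.003108; check Q = 7215
Then remove 0.008096 M of C.
Step 3:
                  C         L
  I         0.03565    0.8454
  C        0.007698 -0.007698
  E         0.04335    0.8377
  solve Keq expr → x = -0.002566; check Q = 7215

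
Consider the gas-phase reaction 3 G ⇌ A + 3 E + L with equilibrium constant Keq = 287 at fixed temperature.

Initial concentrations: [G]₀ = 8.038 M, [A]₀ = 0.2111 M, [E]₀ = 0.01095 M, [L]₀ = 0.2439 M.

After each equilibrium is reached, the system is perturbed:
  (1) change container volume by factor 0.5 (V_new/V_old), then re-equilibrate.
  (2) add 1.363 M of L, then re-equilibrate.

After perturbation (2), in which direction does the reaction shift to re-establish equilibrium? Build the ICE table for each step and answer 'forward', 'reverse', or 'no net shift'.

Direction: reverse

Q₀ = 1.3017e-10 vs Keq = 287 ⇒ Q<K, forward
Step 1:
                  G         A         E         L
  init        8.038    0.2111   0.01095    0.2439
  Δ           -6.34     2.113      6.34     2.113
  eq          1.698     2.325     6.351     2.357
  solve Keq expr → x = 2.113; check Q = 287
Then change container volume by factor 0.5 (V_new/V_old).
Step 2:
                  G         A         E         L
  init        3.395     4.649      12.7     4.715
  Δ           1.202   -0.4006    -1.202   -0.4006
  eq          4.597     4.249      11.5     4.314
  solve Keq expr → x = -0.4006; check Q = 287
Then add 1.363 M of L.
Step 3:
                  G         A         E         L
  init        4.597     4.249      11.5     5.677
  Δ          0.2648  -0.08826   -0.2648  -0.08826
  eq          4.862      4.16     11.24     5.589
  solve Keq expr → x = -0.08826; check Q = 287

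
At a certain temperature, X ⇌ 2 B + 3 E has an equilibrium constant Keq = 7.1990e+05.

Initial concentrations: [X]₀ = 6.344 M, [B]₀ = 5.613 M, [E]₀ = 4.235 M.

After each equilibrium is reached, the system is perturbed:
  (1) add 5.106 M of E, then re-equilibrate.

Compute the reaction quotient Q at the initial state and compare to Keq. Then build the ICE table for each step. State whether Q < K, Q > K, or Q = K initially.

Q₀ = 377.2; Q < K (proceeds forward)

Q₀ = 377.2 vs Keq = 7.1990e+05 ⇒ Q<K, forward
Step 1:
                    X           B           E
  Initial       6.344       5.613       4.235
  Change       -4.581       9.163       13.74
  Equil         1.763       14.78       17.98
  solve Keq expr → x = 4.581; check Q = 7.1990e+05
Then add 5.106 M of E.
Step 2:
                    X           B           E
  Initial       1.763       14.78       23.09
  Change       0.6386      -1.277      -1.916
  Equil         2.401        13.5       21.17
  solve Keq expr → x = -0.6386; check Q = 7.1990e+05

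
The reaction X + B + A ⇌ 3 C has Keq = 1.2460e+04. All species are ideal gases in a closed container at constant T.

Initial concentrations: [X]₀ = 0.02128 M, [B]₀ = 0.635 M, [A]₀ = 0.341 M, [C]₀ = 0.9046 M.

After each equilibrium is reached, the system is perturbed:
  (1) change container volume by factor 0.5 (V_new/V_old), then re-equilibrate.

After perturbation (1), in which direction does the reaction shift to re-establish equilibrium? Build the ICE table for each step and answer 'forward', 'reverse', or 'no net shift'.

Direction: no net shift

Q₀ = 160.6 vs Keq = 1.2460e+04 ⇒ Q<K, forward
Step 1:
                  X         B         A         C
  init      0.02128     0.635     0.341    0.9046
  Δ        -0.02091  -0.02091  -0.02091   0.06273
  eq      3.6958e-04    0.6141    0.3201    0.9673
  solve Keq expr → x = 0.02091; check Q = 1.2460e+04
Then change container volume by factor 0.5 (V_new/V_old).
Step 2:
                  X         B         A         C
  init    7.3915e-04     1.228    0.6402     1.935
  Δ               0         0         0         0
  eq      7.3915e-04     1.228    0.6402     1.935
  solve Keq expr → x = 0; check Q = 1.2460e+04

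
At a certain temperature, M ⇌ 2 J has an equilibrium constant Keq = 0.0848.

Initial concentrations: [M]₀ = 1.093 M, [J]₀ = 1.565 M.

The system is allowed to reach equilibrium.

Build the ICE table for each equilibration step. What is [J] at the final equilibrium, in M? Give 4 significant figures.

Q₀ = 2.241 vs Keq = 0.0848 ⇒ Q>K, reverse
Step 1:
                   M          J
  I            1.093      1.565
  C           0.5934     -1.187
  E            1.686     0.3782
  solve Keq expr → x = -0.5934; check Q = 0.0848

[J]_eq = 0.3782 M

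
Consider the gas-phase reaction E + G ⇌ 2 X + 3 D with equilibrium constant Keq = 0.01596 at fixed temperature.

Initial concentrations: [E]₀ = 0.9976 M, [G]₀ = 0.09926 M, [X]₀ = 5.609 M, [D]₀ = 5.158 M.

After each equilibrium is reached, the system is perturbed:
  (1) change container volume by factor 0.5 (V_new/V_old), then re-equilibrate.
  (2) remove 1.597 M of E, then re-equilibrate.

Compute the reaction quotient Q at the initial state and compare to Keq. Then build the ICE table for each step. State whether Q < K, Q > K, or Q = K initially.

Q₀ = 4.3600e+04 vs Keq = 0.01596 ⇒ Q>K, reverse
Step 1:
                    E           G           X           D
  Initial      0.9976     0.09926       5.609       5.158
  Change         1.64        1.64       -3.28       -4.92
  Equil         2.638       1.739       2.329      0.2381
  solve Keq expr → x = -1.64; check Q = 0.01596
Then change container volume by factor 0.5 (V_new/V_old).
Step 2:
                    E           G           X           D
  Initial       5.275       3.478       4.658      0.4762
  Change      0.07659     0.07659     -0.1532     -0.2298
  Equil         5.352       3.555       4.505      0.2464
  solve Keq expr → x = -0.07659; check Q = 0.01596
Then remove 1.597 M of E.
Step 3:
                    E           G           X           D
  Initial       3.755       3.555       4.505      0.2464
  Change     0.008842    0.008842    -0.01768    -0.02653
  Equil         3.764       3.564       4.487      0.2199
  solve Keq expr → x = -0.008842; check Q = 0.01596

Q₀ = 4.3600e+04; Q > K (proceeds reverse)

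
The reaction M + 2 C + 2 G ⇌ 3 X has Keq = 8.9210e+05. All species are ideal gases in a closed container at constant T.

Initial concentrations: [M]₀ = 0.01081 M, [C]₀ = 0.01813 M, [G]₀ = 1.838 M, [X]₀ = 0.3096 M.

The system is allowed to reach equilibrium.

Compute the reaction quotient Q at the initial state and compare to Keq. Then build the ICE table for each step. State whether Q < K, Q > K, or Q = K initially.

Q₀ = 2472; Q < K (proceeds forward)

Q₀ = 2472 vs Keq = 8.9210e+05 ⇒ Q<K, forward
Step 1:
                  M         C         G         X
  Initial   0.01081   0.01813     1.838    0.3096
  Change  -0.008007  -0.01601  -0.01601   0.02402
  Equil    0.002803  0.002115     1.822    0.3336
  solve Keq expr → x = 0.008007; check Q = 8.9210e+05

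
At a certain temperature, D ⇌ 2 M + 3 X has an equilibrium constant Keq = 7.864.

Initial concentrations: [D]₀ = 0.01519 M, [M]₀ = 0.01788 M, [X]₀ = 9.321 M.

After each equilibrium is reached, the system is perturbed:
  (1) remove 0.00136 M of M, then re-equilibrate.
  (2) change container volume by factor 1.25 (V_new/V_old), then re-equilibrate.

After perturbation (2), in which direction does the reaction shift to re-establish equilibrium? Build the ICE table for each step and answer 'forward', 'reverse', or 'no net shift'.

Q₀ = 17.04 vs Keq = 7.864 ⇒ Q>K, reverse
Step 1:
                   D          M          X
  I          0.01519    0.01788      9.321
  C         0.002398  -0.004796  -0.007194
  E          0.01759    0.01308      9.314
  solve Keq expr → x = -0.002398; check Q = 7.864
Then remove 0.00136 M of M.
Step 2:
                   D          M          X
  I          0.01759    0.01172      9.314
  C       -5.7113e-04   0.001142   0.001713
  E          0.01702    0.01287      9.316
  solve Keq expr → x = 5.7113e-04; check Q = 7.864
Then change container volume by factor 1.25 (V_new/V_old).
Step 3:
                   D          M          X
  I          0.01361    0.01029      7.452
  C        -0.002205    0.00441   0.006615
  E          0.01141     0.0147      7.459
  solve Keq expr → x = 0.002205; check Q = 7.864

Direction: forward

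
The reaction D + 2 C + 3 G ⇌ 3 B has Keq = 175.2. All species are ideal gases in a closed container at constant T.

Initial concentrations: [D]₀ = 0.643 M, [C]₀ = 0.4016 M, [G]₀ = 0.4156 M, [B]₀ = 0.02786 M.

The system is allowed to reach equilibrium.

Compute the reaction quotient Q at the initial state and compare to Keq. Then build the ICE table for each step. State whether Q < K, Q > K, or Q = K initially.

Q₀ = 0.002905 vs Keq = 175.2 ⇒ Q<K, forward
Step 1:
                  D         C         G         B
  I           0.643    0.4016    0.4156   0.02786
  C        -0.08462   -0.1692   -0.2538    0.2538
  E          0.5584    0.2324    0.1618    0.2817
  solve Keq expr → x = 0.08462; check Q = 175.2

Q₀ = 0.002905; Q < K (proceeds forward)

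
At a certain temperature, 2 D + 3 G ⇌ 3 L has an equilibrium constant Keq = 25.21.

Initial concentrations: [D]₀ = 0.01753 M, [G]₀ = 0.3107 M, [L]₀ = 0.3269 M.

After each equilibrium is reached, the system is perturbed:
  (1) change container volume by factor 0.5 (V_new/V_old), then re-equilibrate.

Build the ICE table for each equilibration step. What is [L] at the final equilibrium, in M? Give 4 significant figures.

[L]_eq = 0.5285 M

Q₀ = 3790 vs Keq = 25.21 ⇒ Q>K, reverse
Step 1:
                    D           G           L
  init        0.01753      0.3107      0.3269
  Δ            0.0656     0.09841    -0.09841
  eq          0.08313      0.4091      0.2285
  solve Keq expr → x = -0.0328; check Q = 25.21
Then change container volume by factor 0.5 (V_new/V_old).
Step 2:
                    D           G           L
  init         0.1663      0.8182       0.457
  Δ          -0.04767    -0.07151     0.07151
  eq           0.1186      0.7467      0.5285
  solve Keq expr → x = 0.02384; check Q = 25.21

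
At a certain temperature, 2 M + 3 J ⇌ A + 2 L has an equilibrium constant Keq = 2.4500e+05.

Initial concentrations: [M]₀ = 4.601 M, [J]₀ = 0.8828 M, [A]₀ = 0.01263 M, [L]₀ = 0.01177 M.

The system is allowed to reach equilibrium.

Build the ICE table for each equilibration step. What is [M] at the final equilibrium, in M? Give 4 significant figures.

[M]_eq = 4.014 M

Q₀ = 1.2013e-07 vs Keq = 2.4500e+05 ⇒ Q<K, forward
Step 1:
                   M          J          A          L
  I            4.601     0.8828    0.01263    0.01177
  C          -0.5865    -0.8798     0.2933     0.5865
  E            4.014   0.003027     0.3059     0.5983
  solve Keq expr → x = 0.2933; check Q = 2.4500e+05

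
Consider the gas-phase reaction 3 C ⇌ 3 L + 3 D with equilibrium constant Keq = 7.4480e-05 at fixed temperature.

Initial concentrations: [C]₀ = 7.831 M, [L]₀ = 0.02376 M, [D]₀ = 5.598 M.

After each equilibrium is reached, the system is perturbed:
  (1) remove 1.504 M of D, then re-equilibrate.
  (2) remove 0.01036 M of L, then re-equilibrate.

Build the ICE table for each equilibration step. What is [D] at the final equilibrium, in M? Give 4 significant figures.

[D]_eq = 4.159 M

Q₀ = 4.8999e-06 vs Keq = 7.4480e-05 ⇒ Q<K, forward
Step 1:
                   C          L          D
  Initial      7.831    0.02376      5.598
  Change    -0.03448    0.03448    0.03448
  Equil        7.797    0.05824      5.632
  solve Keq expr → x = 0.01149; check Q = 7.4480e-05
Then remove 1.504 M of D.
Step 2:
                   C          L          D
  Initial      7.797    0.05824      4.128
  Change    -0.02061    0.02061    0.02061
  Equil        7.776    0.07885      4.149
  solve Keq expr → x = 0.006871; check Q = 7.4480e-05
Then remove 0.01036 M of L.
Step 3:
                   C          L          D
  Initial      7.776    0.06849      4.149
  Change    -0.01007    0.01007    0.01007
  Equil        7.766    0.07856      4.159
  solve Keq expr → x = 0.003356; check Q = 7.4480e-05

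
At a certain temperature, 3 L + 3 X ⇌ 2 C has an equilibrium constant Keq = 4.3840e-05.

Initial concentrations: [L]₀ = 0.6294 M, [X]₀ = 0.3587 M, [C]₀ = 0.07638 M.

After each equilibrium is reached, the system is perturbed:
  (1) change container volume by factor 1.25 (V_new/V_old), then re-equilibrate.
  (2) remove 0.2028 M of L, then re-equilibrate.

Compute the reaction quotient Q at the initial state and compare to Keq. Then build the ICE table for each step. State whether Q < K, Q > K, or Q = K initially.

Q₀ = 0.507; Q > K (proceeds reverse)

Q₀ = 0.507 vs Keq = 4.3840e-05 ⇒ Q>K, reverse
Step 1:
                   L          X          C
  I           0.6294     0.3587    0.07638
  C           0.1125     0.1125   -0.07501
  E           0.7419     0.4712   0.001369
  solve Keq expr → x = -0.03751; check Q = 4.3840e-05
Then change container volume by factor 1.25 (V_new/V_old).
Step 2:
                   L          X          C
  I           0.5935      0.377   0.001095
  C       5.8725e-04 5.8725e-04 -3.9150e-04
  E           0.5941     0.3776 7.0344e-04
  solve Keq expr → x = -1.9575e-04; check Q = 4.3840e-05
Then remove 0.2028 M of L.
Step 3:
                   L          X          C
  I           0.3913     0.3776 7.0344e-04
  C       4.8897e-04 4.8897e-04 -3.2598e-04
  E           0.3918      0.378 3.7746e-04
  solve Keq expr → x = -1.6299e-04; check Q = 4.3840e-05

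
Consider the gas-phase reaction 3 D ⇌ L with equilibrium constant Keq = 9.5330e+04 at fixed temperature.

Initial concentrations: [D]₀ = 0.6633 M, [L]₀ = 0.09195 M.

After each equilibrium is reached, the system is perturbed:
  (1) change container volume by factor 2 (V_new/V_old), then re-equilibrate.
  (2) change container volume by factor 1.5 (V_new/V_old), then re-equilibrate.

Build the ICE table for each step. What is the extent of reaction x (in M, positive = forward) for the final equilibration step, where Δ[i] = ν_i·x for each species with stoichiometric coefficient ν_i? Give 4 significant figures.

x = -7.9794e-04 M

Q₀ = 0.3151 vs Keq = 9.5330e+04 ⇒ Q<K, forward
Step 1:
                  D         L
  init       0.6633   0.09195
  Δ         -0.6485    0.2162
  eq        0.01479    0.3081
  solve Keq expr → x = 0.2162; check Q = 9.5330e+04
Then change container volume by factor 2 (V_new/V_old).
Step 2:
                  D         L
  init     0.007393    0.1541
  Δ        0.004306 -0.001435
  eq         0.0117    0.1526
  solve Keq expr → x = -0.001435; check Q = 9.5330e+04
Then change container volume by factor 1.5 (V_new/V_old).
Step 3:
                  D         L
  init     0.007799    0.1018
  Δ        0.002394 -7.9794e-04
  eq        0.01019     0.101
  solve Keq expr → x = -7.9794e-04; check Q = 9.5330e+04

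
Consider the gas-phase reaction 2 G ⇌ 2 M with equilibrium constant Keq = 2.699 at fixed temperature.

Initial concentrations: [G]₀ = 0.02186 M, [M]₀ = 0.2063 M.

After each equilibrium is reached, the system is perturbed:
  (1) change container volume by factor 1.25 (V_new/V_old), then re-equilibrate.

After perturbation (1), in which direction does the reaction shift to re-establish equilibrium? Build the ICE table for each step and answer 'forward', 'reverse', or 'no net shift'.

Q₀ = 89.06 vs Keq = 2.699 ⇒ Q>K, reverse
Step 1:
                   G          M
  init       0.02186     0.2063
  Δ          0.06447   -0.06447
  eq         0.08633     0.1418
  solve Keq expr → x = -0.03224; check Q = 2.699
Then change container volume by factor 1.25 (V_new/V_old).
Step 2:
                   G          M
  init       0.06906     0.1135
  Δ                0          0
  eq         0.06906     0.1135
  solve Keq expr → x = 0; check Q = 2.699

Direction: no net shift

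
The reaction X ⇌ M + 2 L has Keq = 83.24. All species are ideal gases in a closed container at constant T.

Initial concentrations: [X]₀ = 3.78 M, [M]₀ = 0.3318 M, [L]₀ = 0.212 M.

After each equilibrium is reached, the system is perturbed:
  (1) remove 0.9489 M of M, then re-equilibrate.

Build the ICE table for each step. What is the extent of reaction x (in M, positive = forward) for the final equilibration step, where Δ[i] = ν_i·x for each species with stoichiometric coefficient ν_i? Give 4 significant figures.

x = 0.177 M

Q₀ = 0.003945 vs Keq = 83.24 ⇒ Q<K, forward
Step 1:
                  X         M         L
  Initial      3.78    0.3318     0.212
  Change     -2.669     2.669     5.339
  Equil       1.111     3.001     5.551
  solve Keq expr → x = 2.669; check Q = 83.24
Then remove 0.9489 M of M.
Step 2:
                  X         M         L
  Initial     1.111     2.052     5.551
  Change     -0.177     0.177    0.3541
  Equil      0.9337     2.229     5.905
  solve Keq expr → x = 0.177; check Q = 83.24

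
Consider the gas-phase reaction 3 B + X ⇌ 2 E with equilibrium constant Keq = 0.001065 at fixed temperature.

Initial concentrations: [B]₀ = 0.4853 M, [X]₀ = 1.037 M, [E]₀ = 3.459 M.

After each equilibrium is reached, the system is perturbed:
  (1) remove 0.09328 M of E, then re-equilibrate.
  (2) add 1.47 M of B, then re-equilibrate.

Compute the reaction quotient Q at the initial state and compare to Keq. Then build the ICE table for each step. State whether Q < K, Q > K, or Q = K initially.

Q₀ = 100.9; Q > K (proceeds reverse)

Q₀ = 100.9 vs Keq = 0.001065 ⇒ Q>K, reverse
Step 1:
                  B         X         E
  I          0.4853     1.037     3.459
  C           4.364     1.455    -2.909
  E           4.849     2.492      0.55
  solve Keq expr → x = -1.455; check Q = 0.001065
Then remove 0.09328 M of E.
Step 2:
                  B         X         E
  I           4.849     2.492    0.4567
  C          -0.107  -0.03567   0.07135
  E           4.742     2.456    0.5281
  solve Keq expr → x = 0.03567; check Q = 0.001065
Then add 1.47 M of B.
Step 3:
                  B         X         E
  I           6.212     2.456    0.5281
  C          -0.291  -0.09701     0.194
  E           5.921     2.359    0.7221
  solve Keq expr → x = 0.09701; check Q = 0.001065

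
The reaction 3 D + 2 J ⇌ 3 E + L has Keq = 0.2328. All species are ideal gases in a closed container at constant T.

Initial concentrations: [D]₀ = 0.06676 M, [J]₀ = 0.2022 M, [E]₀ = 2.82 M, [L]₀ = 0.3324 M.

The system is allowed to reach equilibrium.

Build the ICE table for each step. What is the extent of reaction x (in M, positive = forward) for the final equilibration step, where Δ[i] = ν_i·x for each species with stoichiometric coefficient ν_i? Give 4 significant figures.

Q₀ = 6.1277e+05 vs Keq = 0.2328 ⇒ Q>K, reverse
Step 1:
                    D           J           E           L
  Initial     0.06676      0.2022        2.82      0.3324
  Change       0.9286       0.619     -0.9286     -0.3095
  Equil        0.9953      0.8212       1.891     0.02288
  solve Keq expr → x = -0.3095; check Q = 0.2328

x = -0.3095 M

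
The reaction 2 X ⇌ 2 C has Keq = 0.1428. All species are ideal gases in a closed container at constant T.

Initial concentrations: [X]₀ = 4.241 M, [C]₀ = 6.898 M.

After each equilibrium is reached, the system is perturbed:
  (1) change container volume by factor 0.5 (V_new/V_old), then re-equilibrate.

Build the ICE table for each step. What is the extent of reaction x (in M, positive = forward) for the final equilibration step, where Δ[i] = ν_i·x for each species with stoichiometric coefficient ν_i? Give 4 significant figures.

Q₀ = 2.646 vs Keq = 0.1428 ⇒ Q>K, reverse
Step 1:
                  X         C
  I           4.241     6.898
  C           3.843    -3.843
  E           8.084     3.055
  solve Keq expr → x = -1.922; check Q = 0.1428
Then change container volume by factor 0.5 (V_new/V_old).
Step 2:
                  X         C
  I           16.17      6.11
  C               0         0
  E           16.17      6.11
  solve Keq expr → x = 0; check Q = 0.1428

x = 0 M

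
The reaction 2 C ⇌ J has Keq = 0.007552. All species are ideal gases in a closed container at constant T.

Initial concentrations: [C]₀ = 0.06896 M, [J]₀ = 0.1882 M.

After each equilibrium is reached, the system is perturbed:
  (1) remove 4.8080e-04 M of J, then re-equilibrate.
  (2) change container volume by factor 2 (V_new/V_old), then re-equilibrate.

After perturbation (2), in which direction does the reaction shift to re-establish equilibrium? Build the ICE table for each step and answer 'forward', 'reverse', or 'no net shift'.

Q₀ = 39.58 vs Keq = 0.007552 ⇒ Q>K, reverse
Step 1:
                   C          J
  I          0.06896     0.1882
  C           0.3734    -0.1867
  E           0.4424   0.001478
  solve Keq expr → x = -0.1867; check Q = 0.007552
Then remove 4.8080e-04 M of J.
Step 2:
                   C          J
  I           0.4424 9.9729e-04
  C       -9.4893e-04 4.7447e-04
  E           0.4415   0.001472
  solve Keq expr → x = 4.7447e-04; check Q = 0.007552
Then change container volume by factor 2 (V_new/V_old).
Step 3:
                   C          J
  I           0.2207 7.3588e-04
  C       7.3099e-04 -3.6550e-04
  E           0.2215 3.7038e-04
  solve Keq expr → x = -3.6550e-04; check Q = 0.007552

Direction: reverse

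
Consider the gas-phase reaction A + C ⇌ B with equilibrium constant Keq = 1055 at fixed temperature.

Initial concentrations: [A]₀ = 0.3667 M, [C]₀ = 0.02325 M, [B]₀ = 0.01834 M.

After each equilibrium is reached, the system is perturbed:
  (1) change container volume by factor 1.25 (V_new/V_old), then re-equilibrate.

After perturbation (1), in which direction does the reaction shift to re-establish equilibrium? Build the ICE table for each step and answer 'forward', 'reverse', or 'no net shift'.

Q₀ = 2.151 vs Keq = 1055 ⇒ Q<K, forward
Step 1:
                    A           C           B
  I            0.3667     0.02325     0.01834
  C          -0.02314    -0.02314     0.02314
  E            0.3436  1.1443e-04     0.04148
  solve Keq expr → x = 0.02314; check Q = 1055
Then change container volume by factor 1.25 (V_new/V_old).
Step 2:
                    A           C           B
  I            0.2749  9.1542e-05     0.03318
  C        2.2797e-05  2.2797e-05 -2.2797e-05
  E            0.2749  1.1434e-04     0.03316
  solve Keq expr → x = -2.2797e-05; check Q = 1055

Direction: reverse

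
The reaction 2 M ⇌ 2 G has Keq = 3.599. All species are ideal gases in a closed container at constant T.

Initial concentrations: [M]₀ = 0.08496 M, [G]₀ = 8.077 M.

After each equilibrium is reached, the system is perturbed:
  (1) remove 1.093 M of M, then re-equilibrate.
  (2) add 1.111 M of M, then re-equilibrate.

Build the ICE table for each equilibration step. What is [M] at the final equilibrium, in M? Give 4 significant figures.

Q₀ = 9038 vs Keq = 3.599 ⇒ Q>K, reverse
Step 1:
                  M         G
  Initial   0.08496     8.077
  Change      2.732    -2.732
  Equil       2.817     5.345
  solve Keq expr → x = -1.366; check Q = 3.599
Then remove 1.093 M of M.
Step 2:
                  M         G
  Initial     1.724     5.345
  Change     0.7157   -0.7157
  Equil        2.44     4.629
  solve Keq expr → x = -0.3579; check Q = 3.599
Then add 1.111 M of M.
Step 3:
                  M         G
  Initial     3.551     4.629
  Change    -0.7275    0.7275
  Equil       2.823     5.356
  solve Keq expr → x = 0.3638; check Q = 3.599

[M]_eq = 2.823 M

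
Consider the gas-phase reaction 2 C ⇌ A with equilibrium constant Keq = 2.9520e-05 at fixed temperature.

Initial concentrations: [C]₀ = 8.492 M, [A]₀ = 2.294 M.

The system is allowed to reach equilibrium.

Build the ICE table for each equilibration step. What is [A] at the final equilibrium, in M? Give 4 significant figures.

Q₀ = 0.03181 vs Keq = 2.9520e-05 ⇒ Q>K, reverse
Step 1:
                    C           A
  Initial       8.492       2.294
  Change        4.578      -2.289
  Equil         13.07    0.005043
  solve Keq expr → x = -2.289; check Q = 2.9520e-05

[A]_eq = 0.005043 M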